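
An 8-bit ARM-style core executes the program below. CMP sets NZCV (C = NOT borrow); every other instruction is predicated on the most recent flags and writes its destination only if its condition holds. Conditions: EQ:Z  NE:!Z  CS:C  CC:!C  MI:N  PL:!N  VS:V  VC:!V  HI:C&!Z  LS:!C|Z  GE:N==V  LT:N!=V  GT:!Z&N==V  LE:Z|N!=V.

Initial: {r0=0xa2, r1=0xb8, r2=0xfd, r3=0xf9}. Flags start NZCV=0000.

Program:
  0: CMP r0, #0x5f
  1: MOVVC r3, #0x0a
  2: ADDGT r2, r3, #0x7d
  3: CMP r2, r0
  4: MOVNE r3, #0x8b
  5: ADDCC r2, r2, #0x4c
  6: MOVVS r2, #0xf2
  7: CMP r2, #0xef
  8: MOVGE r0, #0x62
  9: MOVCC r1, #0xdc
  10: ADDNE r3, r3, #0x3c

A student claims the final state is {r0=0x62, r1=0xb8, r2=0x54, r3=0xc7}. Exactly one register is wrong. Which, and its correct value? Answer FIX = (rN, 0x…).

FIX = (r2, 0xfd)

[0] flags=0011 → (cmp)
[1] flags=0011 VC?F → skip
[2] flags=0011 GT?F → skip
[3] flags=0010 → (cmp)
[4] flags=0010 NE?T → r3=0x8b
[5] flags=0010 CC?F → skip
[6] flags=0010 VS?F → skip
[7] flags=0010 → (cmp)
[8] flags=0010 GE?T → r0=0x62
[9] flags=0010 CC?F → skip
[10] flags=0010 NE?T → r3=0xc7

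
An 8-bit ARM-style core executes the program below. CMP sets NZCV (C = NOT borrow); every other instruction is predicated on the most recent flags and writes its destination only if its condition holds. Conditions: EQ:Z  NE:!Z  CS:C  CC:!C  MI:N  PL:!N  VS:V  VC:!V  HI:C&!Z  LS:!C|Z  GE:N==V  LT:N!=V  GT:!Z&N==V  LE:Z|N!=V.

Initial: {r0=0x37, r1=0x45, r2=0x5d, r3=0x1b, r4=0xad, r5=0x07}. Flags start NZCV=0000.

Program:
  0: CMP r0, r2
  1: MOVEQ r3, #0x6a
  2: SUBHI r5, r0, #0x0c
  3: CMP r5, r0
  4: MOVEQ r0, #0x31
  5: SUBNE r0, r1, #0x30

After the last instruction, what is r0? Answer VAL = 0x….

[0] flags=1000 → (cmp)
[1] flags=1000 EQ?F → skip
[2] flags=1000 HI?F → skip
[3] flags=1000 → (cmp)
[4] flags=1000 EQ?F → skip
[5] flags=1000 NE?T → r0=0x15

VAL = 0x15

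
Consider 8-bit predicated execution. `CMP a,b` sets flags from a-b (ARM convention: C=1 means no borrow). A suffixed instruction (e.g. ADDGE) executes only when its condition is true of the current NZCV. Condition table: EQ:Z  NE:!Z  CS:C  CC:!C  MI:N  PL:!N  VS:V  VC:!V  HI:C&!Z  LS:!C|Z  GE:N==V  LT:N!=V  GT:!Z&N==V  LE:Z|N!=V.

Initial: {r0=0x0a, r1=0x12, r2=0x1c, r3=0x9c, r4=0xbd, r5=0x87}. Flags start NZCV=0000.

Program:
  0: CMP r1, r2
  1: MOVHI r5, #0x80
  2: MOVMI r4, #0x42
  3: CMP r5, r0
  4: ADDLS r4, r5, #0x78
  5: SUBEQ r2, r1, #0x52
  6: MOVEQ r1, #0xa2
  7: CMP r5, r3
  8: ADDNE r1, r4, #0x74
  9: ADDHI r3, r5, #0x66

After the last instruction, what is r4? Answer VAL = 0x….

[0] flags=1000 → (cmp)
[1] flags=1000 HI?F → skip
[2] flags=1000 MI?T → r4=0x42
[3] flags=0011 → (cmp)
[4] flags=0011 LS?F → skip
[5] flags=0011 EQ?F → skip
[6] flags=0011 EQ?F → skip
[7] flags=1000 → (cmp)
[8] flags=1000 NE?T → r1=0xb6
[9] flags=1000 HI?F → skip

VAL = 0x42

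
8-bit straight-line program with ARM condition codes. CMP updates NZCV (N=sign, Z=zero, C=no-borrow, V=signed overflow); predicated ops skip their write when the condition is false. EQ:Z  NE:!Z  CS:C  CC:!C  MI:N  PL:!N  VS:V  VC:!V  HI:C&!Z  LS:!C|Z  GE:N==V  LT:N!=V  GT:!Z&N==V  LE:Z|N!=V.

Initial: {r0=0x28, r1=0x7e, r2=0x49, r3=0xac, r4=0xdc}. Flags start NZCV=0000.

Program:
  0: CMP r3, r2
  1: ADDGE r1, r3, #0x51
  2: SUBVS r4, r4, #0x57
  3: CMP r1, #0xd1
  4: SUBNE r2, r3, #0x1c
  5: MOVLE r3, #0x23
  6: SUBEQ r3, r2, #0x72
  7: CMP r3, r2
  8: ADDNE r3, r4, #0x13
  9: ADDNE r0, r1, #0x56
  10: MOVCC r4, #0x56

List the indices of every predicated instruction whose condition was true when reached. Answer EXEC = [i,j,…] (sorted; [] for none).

EXEC = [2,4,8,9]

0: ✓ CMP  NZCV=0011
1: · ADDGE
2: ✓ SUBVS  r4←0x85
3: ✓ CMP  NZCV=1001
4: ✓ SUBNE  r2←0x90
5: · MOVLE
6: · SUBEQ
7: ✓ CMP  NZCV=0010
8: ✓ ADDNE  r3←0x98
9: ✓ ADDNE  r0←0xd4
10: · MOVCC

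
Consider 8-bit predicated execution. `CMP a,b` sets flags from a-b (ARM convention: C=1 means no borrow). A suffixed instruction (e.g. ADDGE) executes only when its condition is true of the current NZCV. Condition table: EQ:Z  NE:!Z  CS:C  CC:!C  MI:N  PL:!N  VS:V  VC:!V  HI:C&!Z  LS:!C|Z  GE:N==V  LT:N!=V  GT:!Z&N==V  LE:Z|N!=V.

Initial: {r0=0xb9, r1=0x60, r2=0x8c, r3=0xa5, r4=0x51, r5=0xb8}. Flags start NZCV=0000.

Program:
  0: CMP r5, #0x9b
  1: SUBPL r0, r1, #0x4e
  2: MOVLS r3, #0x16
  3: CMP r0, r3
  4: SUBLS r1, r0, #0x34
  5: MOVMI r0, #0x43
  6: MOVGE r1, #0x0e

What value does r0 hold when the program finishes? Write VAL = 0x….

VAL = 0x12

[0] flags=0010 → (cmp)
[1] flags=0010 PL?T → r0=0x12
[2] flags=0010 LS?F → skip
[3] flags=0000 → (cmp)
[4] flags=0000 LS?T → r1=0xde
[5] flags=0000 MI?F → skip
[6] flags=0000 GE?T → r1=0x0e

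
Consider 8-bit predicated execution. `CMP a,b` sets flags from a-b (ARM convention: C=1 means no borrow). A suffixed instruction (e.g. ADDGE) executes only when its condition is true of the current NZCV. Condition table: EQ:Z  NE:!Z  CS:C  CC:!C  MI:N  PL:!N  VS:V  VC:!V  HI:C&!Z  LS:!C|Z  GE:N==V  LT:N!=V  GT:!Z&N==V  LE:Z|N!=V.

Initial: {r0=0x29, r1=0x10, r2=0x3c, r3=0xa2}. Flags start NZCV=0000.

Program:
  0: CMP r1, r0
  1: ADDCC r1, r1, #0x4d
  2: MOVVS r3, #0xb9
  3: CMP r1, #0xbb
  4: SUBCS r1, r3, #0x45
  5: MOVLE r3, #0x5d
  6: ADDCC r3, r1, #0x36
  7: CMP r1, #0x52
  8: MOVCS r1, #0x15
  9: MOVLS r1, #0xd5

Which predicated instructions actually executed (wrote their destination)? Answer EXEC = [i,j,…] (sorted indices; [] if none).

EXEC = [1,6,8]

[0] flags=1000 → (cmp)
[1] flags=1000 CC?T → r1=0x5d
[2] flags=1000 VS?F → skip
[3] flags=1001 → (cmp)
[4] flags=1001 CS?F → skip
[5] flags=1001 LE?F → skip
[6] flags=1001 CC?T → r3=0x93
[7] flags=0010 → (cmp)
[8] flags=0010 CS?T → r1=0x15
[9] flags=0010 LS?F → skip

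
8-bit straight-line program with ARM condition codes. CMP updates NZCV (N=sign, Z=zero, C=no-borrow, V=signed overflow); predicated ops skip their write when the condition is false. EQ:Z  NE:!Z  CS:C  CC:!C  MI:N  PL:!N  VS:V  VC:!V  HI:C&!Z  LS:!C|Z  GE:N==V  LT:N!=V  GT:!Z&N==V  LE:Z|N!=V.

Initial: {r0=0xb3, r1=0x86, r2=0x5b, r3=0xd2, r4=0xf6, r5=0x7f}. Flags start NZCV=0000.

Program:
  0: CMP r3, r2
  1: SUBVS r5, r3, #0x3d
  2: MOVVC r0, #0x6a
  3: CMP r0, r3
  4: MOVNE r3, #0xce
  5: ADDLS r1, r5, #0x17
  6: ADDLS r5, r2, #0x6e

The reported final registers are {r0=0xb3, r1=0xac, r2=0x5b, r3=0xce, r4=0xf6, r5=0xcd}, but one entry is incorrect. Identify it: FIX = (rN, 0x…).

0: ✓ CMP  NZCV=0011
1: ✓ SUBVS  r5←0x95
2: · MOVVC
3: ✓ CMP  NZCV=1000
4: ✓ MOVNE  r3←0xce
5: ✓ ADDLS  r1←0xac
6: ✓ ADDLS  r5←0xc9

FIX = (r5, 0xc9)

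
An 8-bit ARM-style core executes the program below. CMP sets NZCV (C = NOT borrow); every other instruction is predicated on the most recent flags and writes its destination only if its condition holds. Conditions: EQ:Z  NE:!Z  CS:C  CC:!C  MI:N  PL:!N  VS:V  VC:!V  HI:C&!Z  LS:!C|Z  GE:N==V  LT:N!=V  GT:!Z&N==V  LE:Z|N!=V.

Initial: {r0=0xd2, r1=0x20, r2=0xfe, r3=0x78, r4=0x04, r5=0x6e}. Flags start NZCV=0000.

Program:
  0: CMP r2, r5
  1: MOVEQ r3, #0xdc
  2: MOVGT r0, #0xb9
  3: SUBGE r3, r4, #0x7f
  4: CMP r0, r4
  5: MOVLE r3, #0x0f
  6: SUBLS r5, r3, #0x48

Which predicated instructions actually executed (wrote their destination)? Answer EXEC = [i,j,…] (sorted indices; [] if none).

[0] flags=1010 → (cmp)
[1] flags=1010 EQ?F → skip
[2] flags=1010 GT?F → skip
[3] flags=1010 GE?F → skip
[4] flags=1010 → (cmp)
[5] flags=1010 LE?T → r3=0x0f
[6] flags=1010 LS?F → skip

EXEC = [5]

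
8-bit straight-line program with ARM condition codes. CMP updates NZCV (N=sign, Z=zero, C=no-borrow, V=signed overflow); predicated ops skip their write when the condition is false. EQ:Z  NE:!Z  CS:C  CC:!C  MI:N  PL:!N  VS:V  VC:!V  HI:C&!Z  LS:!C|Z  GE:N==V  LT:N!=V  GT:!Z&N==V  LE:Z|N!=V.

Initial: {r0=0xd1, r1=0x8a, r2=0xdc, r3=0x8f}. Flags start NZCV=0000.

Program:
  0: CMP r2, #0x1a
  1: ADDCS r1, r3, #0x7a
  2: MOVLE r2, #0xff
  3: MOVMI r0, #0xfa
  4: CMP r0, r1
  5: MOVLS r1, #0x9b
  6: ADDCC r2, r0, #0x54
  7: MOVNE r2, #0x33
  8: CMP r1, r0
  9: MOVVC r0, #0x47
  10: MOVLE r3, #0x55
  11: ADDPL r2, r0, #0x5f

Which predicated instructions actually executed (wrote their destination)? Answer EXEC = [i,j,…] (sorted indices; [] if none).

[0] flags=1010 → (cmp)
[1] flags=1010 CS?T → r1=0x09
[2] flags=1010 LE?T → r2=0xff
[3] flags=1010 MI?T → r0=0xfa
[4] flags=1010 → (cmp)
[5] flags=1010 LS?F → skip
[6] flags=1010 CC?F → skip
[7] flags=1010 NE?T → r2=0x33
[8] flags=0000 → (cmp)
[9] flags=0000 VC?T → r0=0x47
[10] flags=0000 LE?F → skip
[11] flags=0000 PL?T → r2=0xa6

EXEC = [1,2,3,7,9,11]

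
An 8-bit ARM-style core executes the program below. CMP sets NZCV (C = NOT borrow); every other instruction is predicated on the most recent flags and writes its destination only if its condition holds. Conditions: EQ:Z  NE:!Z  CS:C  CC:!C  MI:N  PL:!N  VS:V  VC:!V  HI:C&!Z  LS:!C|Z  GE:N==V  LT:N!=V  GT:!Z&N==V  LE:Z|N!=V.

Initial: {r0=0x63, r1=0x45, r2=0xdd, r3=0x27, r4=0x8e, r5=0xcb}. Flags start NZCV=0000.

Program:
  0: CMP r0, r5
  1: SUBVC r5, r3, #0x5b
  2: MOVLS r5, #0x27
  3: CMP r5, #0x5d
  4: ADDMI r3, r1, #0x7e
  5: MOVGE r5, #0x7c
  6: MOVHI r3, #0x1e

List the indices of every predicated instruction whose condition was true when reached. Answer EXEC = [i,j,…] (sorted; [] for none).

EXEC = [2,4]

[0] flags=1001 → (cmp)
[1] flags=1001 VC?F → skip
[2] flags=1001 LS?T → r5=0x27
[3] flags=1000 → (cmp)
[4] flags=1000 MI?T → r3=0xc3
[5] flags=1000 GE?F → skip
[6] flags=1000 HI?F → skip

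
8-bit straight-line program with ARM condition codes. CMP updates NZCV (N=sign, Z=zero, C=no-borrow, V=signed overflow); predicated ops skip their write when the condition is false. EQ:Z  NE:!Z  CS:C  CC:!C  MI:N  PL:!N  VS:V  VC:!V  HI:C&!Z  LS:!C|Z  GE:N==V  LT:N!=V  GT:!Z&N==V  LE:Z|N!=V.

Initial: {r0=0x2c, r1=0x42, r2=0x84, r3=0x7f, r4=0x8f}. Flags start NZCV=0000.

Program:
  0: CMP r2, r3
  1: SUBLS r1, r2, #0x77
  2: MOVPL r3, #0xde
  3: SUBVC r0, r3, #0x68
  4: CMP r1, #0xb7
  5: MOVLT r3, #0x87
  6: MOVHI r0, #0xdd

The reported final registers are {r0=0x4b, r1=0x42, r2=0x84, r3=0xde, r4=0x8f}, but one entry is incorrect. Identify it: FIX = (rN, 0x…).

FIX = (r0, 0x2c)

[0] flags=0011 → (cmp)
[1] flags=0011 LS?F → skip
[2] flags=0011 PL?T → r3=0xde
[3] flags=0011 VC?F → skip
[4] flags=1001 → (cmp)
[5] flags=1001 LT?F → skip
[6] flags=1001 HI?F → skip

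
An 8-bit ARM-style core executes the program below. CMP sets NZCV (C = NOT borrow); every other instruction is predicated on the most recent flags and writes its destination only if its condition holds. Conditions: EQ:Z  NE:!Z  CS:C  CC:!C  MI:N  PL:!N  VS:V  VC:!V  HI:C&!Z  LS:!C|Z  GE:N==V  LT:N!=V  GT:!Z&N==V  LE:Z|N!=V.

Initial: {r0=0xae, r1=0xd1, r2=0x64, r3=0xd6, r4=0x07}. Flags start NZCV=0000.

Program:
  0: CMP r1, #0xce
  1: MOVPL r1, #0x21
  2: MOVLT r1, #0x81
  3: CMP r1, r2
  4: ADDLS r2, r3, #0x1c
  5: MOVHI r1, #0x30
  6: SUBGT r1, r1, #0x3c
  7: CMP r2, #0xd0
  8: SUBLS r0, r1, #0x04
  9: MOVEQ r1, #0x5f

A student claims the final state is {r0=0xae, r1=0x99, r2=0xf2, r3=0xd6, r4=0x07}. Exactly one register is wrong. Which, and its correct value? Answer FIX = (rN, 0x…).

FIX = (r1, 0x21)

[0] flags=0010 → (cmp)
[1] flags=0010 PL?T → r1=0x21
[2] flags=0010 LT?F → skip
[3] flags=1000 → (cmp)
[4] flags=1000 LS?T → r2=0xf2
[5] flags=1000 HI?F → skip
[6] flags=1000 GT?F → skip
[7] flags=0010 → (cmp)
[8] flags=0010 LS?F → skip
[9] flags=0010 EQ?F → skip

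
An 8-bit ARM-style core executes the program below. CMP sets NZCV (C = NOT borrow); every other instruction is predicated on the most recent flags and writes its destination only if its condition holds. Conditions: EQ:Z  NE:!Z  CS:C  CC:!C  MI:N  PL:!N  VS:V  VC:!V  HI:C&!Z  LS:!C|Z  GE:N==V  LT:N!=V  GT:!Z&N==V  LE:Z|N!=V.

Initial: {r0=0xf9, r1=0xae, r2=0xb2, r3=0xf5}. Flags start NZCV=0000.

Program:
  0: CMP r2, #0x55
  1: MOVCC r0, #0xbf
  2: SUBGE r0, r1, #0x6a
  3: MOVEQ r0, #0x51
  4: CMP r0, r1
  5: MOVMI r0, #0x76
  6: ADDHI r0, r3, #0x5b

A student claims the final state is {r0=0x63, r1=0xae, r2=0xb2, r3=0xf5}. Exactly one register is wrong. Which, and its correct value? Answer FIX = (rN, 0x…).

0: ✓ CMP  NZCV=0011
1: · MOVCC
2: · SUBGE
3: · MOVEQ
4: ✓ CMP  NZCV=0010
5: · MOVMI
6: ✓ ADDHI  r0←0x50

FIX = (r0, 0x50)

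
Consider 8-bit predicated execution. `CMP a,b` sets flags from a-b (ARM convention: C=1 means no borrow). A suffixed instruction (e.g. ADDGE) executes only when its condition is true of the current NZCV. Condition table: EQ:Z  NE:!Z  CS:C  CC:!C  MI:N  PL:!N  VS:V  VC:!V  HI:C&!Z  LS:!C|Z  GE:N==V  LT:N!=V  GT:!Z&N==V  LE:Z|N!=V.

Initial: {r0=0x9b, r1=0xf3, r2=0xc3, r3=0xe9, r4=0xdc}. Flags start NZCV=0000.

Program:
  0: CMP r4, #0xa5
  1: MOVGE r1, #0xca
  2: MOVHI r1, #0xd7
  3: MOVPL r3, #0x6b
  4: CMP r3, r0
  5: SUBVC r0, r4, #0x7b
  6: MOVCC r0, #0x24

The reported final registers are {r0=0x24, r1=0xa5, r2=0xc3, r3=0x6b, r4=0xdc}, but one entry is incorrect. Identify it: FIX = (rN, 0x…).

0: ✓ CMP  NZCV=0010
1: ✓ MOVGE  r1←0xca
2: ✓ MOVHI  r1←0xd7
3: ✓ MOVPL  r3←0x6b
4: ✓ CMP  NZCV=1001
5: · SUBVC
6: ✓ MOVCC  r0←0x24

FIX = (r1, 0xd7)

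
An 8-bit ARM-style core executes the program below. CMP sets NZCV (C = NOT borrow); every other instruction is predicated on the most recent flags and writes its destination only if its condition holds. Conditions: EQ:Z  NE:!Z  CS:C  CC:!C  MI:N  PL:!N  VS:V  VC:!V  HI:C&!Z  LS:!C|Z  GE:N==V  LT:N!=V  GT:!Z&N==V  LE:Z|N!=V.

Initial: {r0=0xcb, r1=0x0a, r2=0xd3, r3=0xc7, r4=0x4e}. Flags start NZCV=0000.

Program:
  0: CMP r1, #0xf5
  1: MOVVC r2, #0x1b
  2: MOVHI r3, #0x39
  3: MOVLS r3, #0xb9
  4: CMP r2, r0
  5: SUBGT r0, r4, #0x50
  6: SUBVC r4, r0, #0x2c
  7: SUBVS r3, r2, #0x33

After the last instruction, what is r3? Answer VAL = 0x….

[0] flags=0000 → (cmp)
[1] flags=0000 VC?T → r2=0x1b
[2] flags=0000 HI?F → skip
[3] flags=0000 LS?T → r3=0xb9
[4] flags=0000 → (cmp)
[5] flags=0000 GT?T → r0=0xfe
[6] flags=0000 VC?T → r4=0xd2
[7] flags=0000 VS?F → skip

VAL = 0xb9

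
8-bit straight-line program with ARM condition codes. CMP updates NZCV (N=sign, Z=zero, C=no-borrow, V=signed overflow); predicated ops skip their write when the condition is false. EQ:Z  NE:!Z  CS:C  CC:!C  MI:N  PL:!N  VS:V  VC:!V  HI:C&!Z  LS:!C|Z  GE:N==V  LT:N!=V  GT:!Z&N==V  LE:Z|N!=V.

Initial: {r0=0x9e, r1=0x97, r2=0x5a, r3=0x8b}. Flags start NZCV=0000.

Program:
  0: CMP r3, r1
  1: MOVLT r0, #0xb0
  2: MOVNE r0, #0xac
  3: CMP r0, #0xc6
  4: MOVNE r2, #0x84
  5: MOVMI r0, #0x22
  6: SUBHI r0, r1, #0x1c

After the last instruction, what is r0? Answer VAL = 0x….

VAL = 0x22

[0] flags=1000 → (cmp)
[1] flags=1000 LT?T → r0=0xb0
[2] flags=1000 NE?T → r0=0xac
[3] flags=1000 → (cmp)
[4] flags=1000 NE?T → r2=0x84
[5] flags=1000 MI?T → r0=0x22
[6] flags=1000 HI?F → skip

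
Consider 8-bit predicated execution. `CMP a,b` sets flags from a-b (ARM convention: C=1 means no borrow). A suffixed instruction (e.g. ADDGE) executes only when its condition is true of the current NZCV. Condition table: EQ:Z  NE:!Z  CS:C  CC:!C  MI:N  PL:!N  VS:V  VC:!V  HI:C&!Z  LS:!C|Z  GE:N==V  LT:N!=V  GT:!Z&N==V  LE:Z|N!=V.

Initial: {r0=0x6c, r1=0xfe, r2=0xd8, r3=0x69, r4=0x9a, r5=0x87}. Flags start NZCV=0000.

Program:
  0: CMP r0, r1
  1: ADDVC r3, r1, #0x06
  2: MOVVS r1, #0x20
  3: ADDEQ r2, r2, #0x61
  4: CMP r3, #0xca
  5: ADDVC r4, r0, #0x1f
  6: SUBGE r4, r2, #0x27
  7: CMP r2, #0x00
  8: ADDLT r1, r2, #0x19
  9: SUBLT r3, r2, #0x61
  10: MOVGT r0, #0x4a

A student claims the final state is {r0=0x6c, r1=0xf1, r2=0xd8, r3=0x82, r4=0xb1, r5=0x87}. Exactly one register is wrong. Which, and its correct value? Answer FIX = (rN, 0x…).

0: ✓ CMP  NZCV=0000
1: ✓ ADDVC  r3←0x04
2: · MOVVS
3: · ADDEQ
4: ✓ CMP  NZCV=0000
5: ✓ ADDVC  r4←0x8b
6: ✓ SUBGE  r4←0xb1
7: ✓ CMP  NZCV=1010
8: ✓ ADDLT  r1←0xf1
9: ✓ SUBLT  r3←0x77
10: · MOVGT

FIX = (r3, 0x77)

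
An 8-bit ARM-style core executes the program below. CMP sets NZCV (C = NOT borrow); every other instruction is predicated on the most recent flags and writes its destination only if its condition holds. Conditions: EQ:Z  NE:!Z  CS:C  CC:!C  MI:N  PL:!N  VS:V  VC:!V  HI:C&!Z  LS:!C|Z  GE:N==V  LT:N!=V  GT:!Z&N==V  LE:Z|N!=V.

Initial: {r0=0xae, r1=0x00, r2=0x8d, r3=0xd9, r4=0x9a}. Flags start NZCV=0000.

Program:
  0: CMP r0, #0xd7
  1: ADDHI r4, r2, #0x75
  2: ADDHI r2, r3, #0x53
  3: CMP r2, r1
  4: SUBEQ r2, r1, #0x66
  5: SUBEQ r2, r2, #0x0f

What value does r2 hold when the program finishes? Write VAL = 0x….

VAL = 0x8d

0: ✓ CMP  NZCV=1000
1: · ADDHI
2: · ADDHI
3: ✓ CMP  NZCV=1010
4: · SUBEQ
5: · SUBEQ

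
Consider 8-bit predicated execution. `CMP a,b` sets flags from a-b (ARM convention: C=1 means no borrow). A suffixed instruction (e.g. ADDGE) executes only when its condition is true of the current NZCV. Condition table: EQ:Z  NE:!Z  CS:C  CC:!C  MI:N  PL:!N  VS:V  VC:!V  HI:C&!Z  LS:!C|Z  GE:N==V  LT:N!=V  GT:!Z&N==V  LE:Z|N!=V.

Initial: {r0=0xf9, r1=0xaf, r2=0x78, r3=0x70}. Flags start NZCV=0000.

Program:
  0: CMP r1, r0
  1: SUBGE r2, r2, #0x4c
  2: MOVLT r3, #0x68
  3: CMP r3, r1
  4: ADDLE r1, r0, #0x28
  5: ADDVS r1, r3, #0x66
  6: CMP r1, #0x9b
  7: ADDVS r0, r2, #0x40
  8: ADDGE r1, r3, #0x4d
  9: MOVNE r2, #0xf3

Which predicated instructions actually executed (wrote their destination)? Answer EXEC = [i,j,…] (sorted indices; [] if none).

0: ✓ CMP  NZCV=1000
1: · SUBGE
2: ✓ MOVLT  r3←0x68
3: ✓ CMP  NZCV=1001
4: · ADDLE
5: ✓ ADDVS  r1←0xce
6: ✓ CMP  NZCV=0010
7: · ADDVS
8: ✓ ADDGE  r1←0xb5
9: ✓ MOVNE  r2←0xf3

EXEC = [2,5,8,9]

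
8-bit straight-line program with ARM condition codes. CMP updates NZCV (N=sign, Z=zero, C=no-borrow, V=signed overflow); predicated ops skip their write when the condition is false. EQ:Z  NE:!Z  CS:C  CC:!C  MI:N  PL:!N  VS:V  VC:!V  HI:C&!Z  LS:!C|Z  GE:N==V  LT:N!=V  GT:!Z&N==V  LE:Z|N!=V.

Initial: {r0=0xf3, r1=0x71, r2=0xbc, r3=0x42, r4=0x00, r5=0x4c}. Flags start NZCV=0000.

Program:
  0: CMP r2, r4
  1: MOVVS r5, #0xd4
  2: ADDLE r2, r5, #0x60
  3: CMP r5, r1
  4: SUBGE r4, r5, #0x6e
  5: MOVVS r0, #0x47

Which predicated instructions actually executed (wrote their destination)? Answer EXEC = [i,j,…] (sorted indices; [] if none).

0: ✓ CMP  NZCV=1010
1: · MOVVS
2: ✓ ADDLE  r2←0xac
3: ✓ CMP  NZCV=1000
4: · SUBGE
5: · MOVVS

EXEC = [2]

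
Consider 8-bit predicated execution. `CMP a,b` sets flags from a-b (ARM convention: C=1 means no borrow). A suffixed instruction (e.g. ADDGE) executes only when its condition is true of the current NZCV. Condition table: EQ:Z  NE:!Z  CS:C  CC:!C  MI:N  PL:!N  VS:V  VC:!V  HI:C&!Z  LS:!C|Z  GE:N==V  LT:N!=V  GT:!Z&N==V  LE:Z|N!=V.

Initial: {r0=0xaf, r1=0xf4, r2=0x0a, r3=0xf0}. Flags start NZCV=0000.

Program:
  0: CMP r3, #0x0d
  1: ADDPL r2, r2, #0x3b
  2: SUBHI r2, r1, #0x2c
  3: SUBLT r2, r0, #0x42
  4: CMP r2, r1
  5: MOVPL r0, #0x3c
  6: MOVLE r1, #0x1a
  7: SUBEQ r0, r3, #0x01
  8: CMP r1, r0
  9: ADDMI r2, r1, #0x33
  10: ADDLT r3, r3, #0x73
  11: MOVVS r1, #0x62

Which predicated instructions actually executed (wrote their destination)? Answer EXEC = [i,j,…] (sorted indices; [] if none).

EXEC = [2,3,5,9,10]

[0] flags=1010 → (cmp)
[1] flags=1010 PL?F → skip
[2] flags=1010 HI?T → r2=0xc8
[3] flags=1010 LT?T → r2=0x6d
[4] flags=0000 → (cmp)
[5] flags=0000 PL?T → r0=0x3c
[6] flags=0000 LE?F → skip
[7] flags=0000 EQ?F → skip
[8] flags=1010 → (cmp)
[9] flags=1010 MI?T → r2=0x27
[10] flags=1010 LT?T → r3=0x63
[11] flags=1010 VS?F → skip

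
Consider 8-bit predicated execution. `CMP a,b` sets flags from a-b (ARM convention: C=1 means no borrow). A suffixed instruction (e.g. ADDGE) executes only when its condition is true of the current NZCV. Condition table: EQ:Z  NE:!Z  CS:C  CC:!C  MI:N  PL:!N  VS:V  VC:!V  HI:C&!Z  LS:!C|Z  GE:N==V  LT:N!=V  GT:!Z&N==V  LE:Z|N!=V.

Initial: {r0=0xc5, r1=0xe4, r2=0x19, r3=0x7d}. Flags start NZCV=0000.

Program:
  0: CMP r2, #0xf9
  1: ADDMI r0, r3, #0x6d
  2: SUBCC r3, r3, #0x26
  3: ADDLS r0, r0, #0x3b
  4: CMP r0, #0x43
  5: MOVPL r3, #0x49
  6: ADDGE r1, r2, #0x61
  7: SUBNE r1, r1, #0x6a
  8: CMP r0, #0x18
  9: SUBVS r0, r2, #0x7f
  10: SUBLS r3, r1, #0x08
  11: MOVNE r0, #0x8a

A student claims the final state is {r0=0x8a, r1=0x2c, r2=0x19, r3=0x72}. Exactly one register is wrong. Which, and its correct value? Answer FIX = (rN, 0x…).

FIX = (r1, 0x7a)

0: ✓ CMP  NZCV=0000
1: · ADDMI
2: ✓ SUBCC  r3←0x57
3: ✓ ADDLS  r0←0x00
4: ✓ CMP  NZCV=1000
5: · MOVPL
6: · ADDGE
7: ✓ SUBNE  r1←0x7a
8: ✓ CMP  NZCV=1000
9: · SUBVS
10: ✓ SUBLS  r3←0x72
11: ✓ MOVNE  r0←0x8a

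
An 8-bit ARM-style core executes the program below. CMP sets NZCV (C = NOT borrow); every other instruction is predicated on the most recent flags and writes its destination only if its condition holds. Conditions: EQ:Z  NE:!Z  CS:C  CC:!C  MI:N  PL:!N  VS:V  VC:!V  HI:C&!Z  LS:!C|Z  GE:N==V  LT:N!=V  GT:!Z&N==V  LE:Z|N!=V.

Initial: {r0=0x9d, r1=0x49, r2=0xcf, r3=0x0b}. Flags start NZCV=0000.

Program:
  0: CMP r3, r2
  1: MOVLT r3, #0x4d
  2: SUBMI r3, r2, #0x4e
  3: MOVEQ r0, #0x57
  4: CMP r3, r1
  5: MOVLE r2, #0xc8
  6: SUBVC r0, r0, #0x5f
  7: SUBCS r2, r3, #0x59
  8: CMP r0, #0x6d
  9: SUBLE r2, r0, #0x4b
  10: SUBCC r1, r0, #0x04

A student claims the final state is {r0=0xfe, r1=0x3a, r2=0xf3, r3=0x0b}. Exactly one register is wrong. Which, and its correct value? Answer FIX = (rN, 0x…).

[0] flags=0000 → (cmp)
[1] flags=0000 LT?F → skip
[2] flags=0000 MI?F → skip
[3] flags=0000 EQ?F → skip
[4] flags=1000 → (cmp)
[5] flags=1000 LE?T → r2=0xc8
[6] flags=1000 VC?T → r0=0x3e
[7] flags=1000 CS?F → skip
[8] flags=1000 → (cmp)
[9] flags=1000 LE?T → r2=0xf3
[10] flags=1000 CC?T → r1=0x3a

FIX = (r0, 0x3e)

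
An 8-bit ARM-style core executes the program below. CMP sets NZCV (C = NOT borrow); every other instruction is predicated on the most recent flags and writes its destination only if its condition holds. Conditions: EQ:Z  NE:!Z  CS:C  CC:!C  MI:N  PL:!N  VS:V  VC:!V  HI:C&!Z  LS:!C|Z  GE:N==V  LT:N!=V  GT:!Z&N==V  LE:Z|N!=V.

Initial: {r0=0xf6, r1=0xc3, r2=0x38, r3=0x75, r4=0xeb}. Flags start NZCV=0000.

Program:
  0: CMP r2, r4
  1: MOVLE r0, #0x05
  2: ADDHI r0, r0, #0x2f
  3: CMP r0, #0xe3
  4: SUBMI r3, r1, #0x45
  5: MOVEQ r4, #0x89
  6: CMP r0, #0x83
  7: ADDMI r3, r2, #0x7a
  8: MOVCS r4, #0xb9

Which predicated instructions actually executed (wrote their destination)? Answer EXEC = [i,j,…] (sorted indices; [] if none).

EXEC = [8]

[0] flags=0000 → (cmp)
[1] flags=0000 LE?F → skip
[2] flags=0000 HI?F → skip
[3] flags=0010 → (cmp)
[4] flags=0010 MI?F → skip
[5] flags=0010 EQ?F → skip
[6] flags=0010 → (cmp)
[7] flags=0010 MI?F → skip
[8] flags=0010 CS?T → r4=0xb9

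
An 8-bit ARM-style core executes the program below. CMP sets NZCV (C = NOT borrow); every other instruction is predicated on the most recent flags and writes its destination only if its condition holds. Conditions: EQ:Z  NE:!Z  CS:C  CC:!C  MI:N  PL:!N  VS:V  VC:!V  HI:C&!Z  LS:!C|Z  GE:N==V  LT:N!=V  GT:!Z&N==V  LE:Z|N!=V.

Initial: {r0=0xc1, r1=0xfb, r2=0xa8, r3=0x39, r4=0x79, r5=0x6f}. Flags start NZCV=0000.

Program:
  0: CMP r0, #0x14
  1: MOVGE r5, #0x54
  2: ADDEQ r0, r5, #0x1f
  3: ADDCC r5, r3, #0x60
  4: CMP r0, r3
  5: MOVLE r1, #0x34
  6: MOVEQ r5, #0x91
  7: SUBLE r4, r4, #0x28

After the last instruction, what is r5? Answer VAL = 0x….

[0] flags=1010 → (cmp)
[1] flags=1010 GE?F → skip
[2] flags=1010 EQ?F → skip
[3] flags=1010 CC?F → skip
[4] flags=1010 → (cmp)
[5] flags=1010 LE?T → r1=0x34
[6] flags=1010 EQ?F → skip
[7] flags=1010 LE?T → r4=0x51

VAL = 0x6f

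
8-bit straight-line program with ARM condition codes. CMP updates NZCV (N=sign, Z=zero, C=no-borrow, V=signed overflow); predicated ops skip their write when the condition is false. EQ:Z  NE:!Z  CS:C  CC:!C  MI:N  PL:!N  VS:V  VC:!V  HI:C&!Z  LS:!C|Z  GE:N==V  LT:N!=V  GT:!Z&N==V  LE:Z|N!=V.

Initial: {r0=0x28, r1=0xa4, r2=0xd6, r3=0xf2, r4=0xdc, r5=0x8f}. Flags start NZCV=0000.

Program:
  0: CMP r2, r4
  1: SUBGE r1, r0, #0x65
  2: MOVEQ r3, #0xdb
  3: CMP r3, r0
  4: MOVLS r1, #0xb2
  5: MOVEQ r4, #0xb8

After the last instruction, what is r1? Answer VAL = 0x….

[0] flags=1000 → (cmp)
[1] flags=1000 GE?F → skip
[2] flags=1000 EQ?F → skip
[3] flags=1010 → (cmp)
[4] flags=1010 LS?F → skip
[5] flags=1010 EQ?F → skip

VAL = 0xa4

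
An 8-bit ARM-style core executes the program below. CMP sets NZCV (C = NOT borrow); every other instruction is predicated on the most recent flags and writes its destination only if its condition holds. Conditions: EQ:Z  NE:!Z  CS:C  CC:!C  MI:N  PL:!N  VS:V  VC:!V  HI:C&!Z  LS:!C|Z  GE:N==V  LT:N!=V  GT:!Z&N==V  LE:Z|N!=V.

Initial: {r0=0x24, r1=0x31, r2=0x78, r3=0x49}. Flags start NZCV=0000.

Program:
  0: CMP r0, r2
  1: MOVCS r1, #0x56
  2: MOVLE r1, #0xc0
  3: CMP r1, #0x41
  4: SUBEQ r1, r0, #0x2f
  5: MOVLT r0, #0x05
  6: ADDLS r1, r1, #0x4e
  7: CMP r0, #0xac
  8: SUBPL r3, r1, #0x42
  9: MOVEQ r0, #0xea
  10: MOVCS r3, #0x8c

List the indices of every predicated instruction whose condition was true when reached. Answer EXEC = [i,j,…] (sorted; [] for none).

0: ✓ CMP  NZCV=1000
1: · MOVCS
2: ✓ MOVLE  r1←0xc0
3: ✓ CMP  NZCV=0011
4: · SUBEQ
5: ✓ MOVLT  r0←0x05
6: · ADDLS
7: ✓ CMP  NZCV=0000
8: ✓ SUBPL  r3←0x7e
9: · MOVEQ
10: · MOVCS

EXEC = [2,5,8]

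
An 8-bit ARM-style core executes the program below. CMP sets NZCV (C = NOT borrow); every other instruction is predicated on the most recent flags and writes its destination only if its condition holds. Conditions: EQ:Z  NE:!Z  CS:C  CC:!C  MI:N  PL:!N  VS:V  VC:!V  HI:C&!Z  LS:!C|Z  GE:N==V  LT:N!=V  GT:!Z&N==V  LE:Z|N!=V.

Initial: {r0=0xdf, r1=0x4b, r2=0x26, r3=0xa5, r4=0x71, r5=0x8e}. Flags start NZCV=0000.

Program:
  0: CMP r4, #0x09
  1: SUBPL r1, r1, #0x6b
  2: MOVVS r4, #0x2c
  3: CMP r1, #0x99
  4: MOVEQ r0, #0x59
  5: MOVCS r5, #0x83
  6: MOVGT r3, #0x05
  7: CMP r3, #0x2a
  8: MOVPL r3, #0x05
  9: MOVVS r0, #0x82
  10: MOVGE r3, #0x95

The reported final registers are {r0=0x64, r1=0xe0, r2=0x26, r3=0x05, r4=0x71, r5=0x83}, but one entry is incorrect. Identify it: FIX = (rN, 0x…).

0: ✓ CMP  NZCV=0010
1: ✓ SUBPL  r1←0xe0
2: · MOVVS
3: ✓ CMP  NZCV=0010
4: · MOVEQ
5: ✓ MOVCS  r5←0x83
6: ✓ MOVGT  r3←0x05
7: ✓ CMP  NZCV=1000
8: · MOVPL
9: · MOVVS
10: · MOVGE

FIX = (r0, 0xdf)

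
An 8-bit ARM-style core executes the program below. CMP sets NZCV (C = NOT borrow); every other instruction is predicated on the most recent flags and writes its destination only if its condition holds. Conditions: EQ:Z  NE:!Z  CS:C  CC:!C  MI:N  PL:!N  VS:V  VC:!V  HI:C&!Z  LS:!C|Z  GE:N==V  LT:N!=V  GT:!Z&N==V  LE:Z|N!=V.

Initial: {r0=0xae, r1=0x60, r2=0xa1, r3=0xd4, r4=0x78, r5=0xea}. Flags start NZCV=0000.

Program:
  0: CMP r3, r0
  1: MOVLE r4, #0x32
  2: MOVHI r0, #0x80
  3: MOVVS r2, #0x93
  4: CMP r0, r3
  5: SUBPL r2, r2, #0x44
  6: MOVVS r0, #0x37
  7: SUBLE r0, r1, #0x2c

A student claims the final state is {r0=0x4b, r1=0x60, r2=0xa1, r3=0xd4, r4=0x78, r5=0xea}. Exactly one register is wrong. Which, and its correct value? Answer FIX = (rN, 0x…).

[0] flags=0010 → (cmp)
[1] flags=0010 LE?F → skip
[2] flags=0010 HI?T → r0=0x80
[3] flags=0010 VS?F → skip
[4] flags=1000 → (cmp)
[5] flags=1000 PL?F → skip
[6] flags=1000 VS?F → skip
[7] flags=1000 LE?T → r0=0x34

FIX = (r0, 0x34)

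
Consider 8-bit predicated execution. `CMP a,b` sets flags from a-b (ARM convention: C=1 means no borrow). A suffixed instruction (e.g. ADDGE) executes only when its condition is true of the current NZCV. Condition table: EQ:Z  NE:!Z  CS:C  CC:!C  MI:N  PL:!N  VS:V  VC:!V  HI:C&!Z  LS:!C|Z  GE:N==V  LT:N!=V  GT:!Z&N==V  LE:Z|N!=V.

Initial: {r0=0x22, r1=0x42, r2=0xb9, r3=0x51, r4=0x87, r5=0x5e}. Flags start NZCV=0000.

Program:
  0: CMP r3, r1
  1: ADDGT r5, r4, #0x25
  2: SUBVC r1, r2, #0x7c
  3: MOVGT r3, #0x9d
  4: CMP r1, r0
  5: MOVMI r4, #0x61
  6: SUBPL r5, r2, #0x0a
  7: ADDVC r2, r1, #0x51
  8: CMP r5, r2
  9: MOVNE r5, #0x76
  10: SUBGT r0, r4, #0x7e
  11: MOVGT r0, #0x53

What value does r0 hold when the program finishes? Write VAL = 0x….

VAL = 0x53

[0] flags=0010 → (cmp)
[1] flags=0010 GT?T → r5=0xac
[2] flags=0010 VC?T → r1=0x3d
[3] flags=0010 GT?T → r3=0x9d
[4] flags=0010 → (cmp)
[5] flags=0010 MI?F → skip
[6] flags=0010 PL?T → r5=0xaf
[7] flags=0010 VC?T → r2=0x8e
[8] flags=0010 → (cmp)
[9] flags=0010 NE?T → r5=0x76
[10] flags=0010 GT?T → r0=0x09
[11] flags=0010 GT?T → r0=0x53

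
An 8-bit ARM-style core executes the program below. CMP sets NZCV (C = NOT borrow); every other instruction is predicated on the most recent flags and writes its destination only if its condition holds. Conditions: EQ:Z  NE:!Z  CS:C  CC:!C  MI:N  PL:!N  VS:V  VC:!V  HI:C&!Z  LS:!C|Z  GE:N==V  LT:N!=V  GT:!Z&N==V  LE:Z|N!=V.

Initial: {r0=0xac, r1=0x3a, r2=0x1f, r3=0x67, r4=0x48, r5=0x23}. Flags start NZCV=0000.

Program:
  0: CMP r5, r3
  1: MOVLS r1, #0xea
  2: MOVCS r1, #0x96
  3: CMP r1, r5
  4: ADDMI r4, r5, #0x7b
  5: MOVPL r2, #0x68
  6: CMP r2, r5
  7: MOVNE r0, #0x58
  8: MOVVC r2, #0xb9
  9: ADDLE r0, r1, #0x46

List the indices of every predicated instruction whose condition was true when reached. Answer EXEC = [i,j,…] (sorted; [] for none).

EXEC = [1,4,7,8,9]

[0] flags=1000 → (cmp)
[1] flags=1000 LS?T → r1=0xea
[2] flags=1000 CS?F → skip
[3] flags=1010 → (cmp)
[4] flags=1010 MI?T → r4=0x9e
[5] flags=1010 PL?F → skip
[6] flags=1000 → (cmp)
[7] flags=1000 NE?T → r0=0x58
[8] flags=1000 VC?T → r2=0xb9
[9] flags=1000 LE?T → r0=0x30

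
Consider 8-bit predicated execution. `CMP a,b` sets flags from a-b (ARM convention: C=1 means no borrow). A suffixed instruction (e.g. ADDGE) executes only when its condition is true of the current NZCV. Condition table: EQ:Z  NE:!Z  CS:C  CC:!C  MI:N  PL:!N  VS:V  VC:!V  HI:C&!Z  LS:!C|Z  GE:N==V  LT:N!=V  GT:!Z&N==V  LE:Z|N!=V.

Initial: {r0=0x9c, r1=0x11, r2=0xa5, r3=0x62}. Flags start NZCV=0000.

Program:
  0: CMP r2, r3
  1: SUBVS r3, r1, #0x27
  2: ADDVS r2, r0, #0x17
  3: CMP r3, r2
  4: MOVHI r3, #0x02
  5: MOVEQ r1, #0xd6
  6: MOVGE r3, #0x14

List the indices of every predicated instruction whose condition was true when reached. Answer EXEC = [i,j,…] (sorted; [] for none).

EXEC = [1,2,4,6]

[0] flags=0011 → (cmp)
[1] flags=0011 VS?T → r3=0xea
[2] flags=0011 VS?T → r2=0xb3
[3] flags=0010 → (cmp)
[4] flags=0010 HI?T → r3=0x02
[5] flags=0010 EQ?F → skip
[6] flags=0010 GE?T → r3=0x14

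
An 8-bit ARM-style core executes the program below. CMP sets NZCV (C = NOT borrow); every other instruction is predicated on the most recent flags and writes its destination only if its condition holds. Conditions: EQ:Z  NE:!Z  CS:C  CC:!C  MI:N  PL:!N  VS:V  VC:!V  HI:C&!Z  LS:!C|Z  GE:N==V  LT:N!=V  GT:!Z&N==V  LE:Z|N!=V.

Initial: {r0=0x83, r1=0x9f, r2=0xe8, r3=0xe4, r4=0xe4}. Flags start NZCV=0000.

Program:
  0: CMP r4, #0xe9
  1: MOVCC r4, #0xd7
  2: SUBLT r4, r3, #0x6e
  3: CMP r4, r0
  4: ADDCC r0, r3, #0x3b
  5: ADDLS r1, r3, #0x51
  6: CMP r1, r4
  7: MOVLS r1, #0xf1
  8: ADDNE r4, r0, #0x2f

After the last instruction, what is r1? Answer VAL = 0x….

VAL = 0xf1

0: ✓ CMP  NZCV=1000
1: ✓ MOVCC  r4←0xd7
2: ✓ SUBLT  r4←0x76
3: ✓ CMP  NZCV=1001
4: ✓ ADDCC  r0←0x1f
5: ✓ ADDLS  r1←0x35
6: ✓ CMP  NZCV=1000
7: ✓ MOVLS  r1←0xf1
8: ✓ ADDNE  r4←0x4e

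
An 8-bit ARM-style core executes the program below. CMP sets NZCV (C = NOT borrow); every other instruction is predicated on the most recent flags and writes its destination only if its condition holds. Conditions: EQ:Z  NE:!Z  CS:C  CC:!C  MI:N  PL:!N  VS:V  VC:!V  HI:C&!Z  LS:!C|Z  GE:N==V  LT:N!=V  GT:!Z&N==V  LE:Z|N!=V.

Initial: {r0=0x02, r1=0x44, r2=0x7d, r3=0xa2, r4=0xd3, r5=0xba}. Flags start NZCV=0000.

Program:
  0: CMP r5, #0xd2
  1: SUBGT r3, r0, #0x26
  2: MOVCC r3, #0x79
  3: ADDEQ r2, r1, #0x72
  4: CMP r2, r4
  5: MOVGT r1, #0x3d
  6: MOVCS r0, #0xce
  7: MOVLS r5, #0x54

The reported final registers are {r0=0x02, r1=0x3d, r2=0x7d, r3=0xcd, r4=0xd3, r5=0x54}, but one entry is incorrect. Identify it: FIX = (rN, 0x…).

FIX = (r3, 0x79)

0: ✓ CMP  NZCV=1000
1: · SUBGT
2: ✓ MOVCC  r3←0x79
3: · ADDEQ
4: ✓ CMP  NZCV=1001
5: ✓ MOVGT  r1←0x3d
6: · MOVCS
7: ✓ MOVLS  r5←0x54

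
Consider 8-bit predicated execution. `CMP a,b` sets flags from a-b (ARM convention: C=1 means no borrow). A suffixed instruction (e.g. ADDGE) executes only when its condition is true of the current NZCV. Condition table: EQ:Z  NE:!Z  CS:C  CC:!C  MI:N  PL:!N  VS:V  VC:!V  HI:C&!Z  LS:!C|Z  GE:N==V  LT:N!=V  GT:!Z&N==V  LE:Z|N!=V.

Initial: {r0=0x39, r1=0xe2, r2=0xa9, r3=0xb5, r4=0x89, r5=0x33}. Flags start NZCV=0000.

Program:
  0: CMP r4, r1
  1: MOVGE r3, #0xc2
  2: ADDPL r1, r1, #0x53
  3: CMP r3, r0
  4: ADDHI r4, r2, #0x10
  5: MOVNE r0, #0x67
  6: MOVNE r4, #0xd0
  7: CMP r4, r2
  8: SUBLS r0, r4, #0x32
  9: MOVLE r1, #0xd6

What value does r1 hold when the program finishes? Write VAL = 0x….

VAL = 0xe2

0: ✓ CMP  NZCV=1000
1: · MOVGE
2: · ADDPL
3: ✓ CMP  NZCV=0011
4: ✓ ADDHI  r4←0xb9
5: ✓ MOVNE  r0←0x67
6: ✓ MOVNE  r4←0xd0
7: ✓ CMP  NZCV=0010
8: · SUBLS
9: · MOVLE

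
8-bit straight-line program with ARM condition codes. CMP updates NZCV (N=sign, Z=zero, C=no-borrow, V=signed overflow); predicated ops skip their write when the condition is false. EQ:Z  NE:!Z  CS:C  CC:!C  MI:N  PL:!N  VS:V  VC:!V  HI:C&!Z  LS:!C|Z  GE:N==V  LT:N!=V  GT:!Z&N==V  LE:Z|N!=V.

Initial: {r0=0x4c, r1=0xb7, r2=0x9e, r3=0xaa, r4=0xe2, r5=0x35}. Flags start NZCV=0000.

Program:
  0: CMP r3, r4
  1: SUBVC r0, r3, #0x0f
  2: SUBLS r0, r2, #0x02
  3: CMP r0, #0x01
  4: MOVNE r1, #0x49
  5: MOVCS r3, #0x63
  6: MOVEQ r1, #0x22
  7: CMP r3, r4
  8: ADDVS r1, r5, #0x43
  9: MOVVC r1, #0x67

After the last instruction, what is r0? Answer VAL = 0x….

VAL = 0x9c

0: ✓ CMP  NZCV=1000
1: ✓ SUBVC  r0←0x9b
2: ✓ SUBLS  r0←0x9c
3: ✓ CMP  NZCV=1010
4: ✓ MOVNE  r1←0x49
5: ✓ MOVCS  r3←0x63
6: · MOVEQ
7: ✓ CMP  NZCV=1001
8: ✓ ADDVS  r1←0x78
9: · MOVVC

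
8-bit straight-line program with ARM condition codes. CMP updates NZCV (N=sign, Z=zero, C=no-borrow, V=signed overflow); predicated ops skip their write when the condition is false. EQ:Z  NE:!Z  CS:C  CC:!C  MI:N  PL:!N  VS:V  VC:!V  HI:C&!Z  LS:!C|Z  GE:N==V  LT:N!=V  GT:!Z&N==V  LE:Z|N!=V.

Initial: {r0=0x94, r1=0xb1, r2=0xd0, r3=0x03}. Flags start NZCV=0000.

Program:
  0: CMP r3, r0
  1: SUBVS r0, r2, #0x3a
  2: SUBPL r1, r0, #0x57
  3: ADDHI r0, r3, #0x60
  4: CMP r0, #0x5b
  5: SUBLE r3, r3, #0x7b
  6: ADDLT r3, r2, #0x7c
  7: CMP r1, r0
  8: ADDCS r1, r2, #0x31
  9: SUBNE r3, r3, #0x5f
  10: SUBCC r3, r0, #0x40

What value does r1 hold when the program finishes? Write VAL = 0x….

VAL = 0x3d

0: ✓ CMP  NZCV=0000
1: · SUBVS
2: ✓ SUBPL  r1←0x3d
3: · ADDHI
4: ✓ CMP  NZCV=0011
5: ✓ SUBLE  r3←0x88
6: ✓ ADDLT  r3←0x4c
7: ✓ CMP  NZCV=1001
8: · ADDCS
9: ✓ SUBNE  r3←0xed
10: ✓ SUBCC  r3←0x54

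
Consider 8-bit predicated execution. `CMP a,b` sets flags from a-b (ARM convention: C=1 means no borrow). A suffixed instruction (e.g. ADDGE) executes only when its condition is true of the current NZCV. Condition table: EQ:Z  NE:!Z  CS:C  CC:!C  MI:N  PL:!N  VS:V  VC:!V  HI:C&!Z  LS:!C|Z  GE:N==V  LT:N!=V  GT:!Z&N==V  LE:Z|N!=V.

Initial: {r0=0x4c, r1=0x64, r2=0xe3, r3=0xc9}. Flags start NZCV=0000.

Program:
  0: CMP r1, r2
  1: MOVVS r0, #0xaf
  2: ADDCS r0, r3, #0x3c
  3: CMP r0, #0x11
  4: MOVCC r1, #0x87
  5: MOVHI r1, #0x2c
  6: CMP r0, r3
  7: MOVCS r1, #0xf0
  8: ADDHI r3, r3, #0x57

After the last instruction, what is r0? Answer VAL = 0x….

VAL = 0xaf

[0] flags=1001 → (cmp)
[1] flags=1001 VS?T → r0=0xaf
[2] flags=1001 CS?F → skip
[3] flags=1010 → (cmp)
[4] flags=1010 CC?F → skip
[5] flags=1010 HI?T → r1=0x2c
[6] flags=1000 → (cmp)
[7] flags=1000 CS?F → skip
[8] flags=1000 HI?F → skip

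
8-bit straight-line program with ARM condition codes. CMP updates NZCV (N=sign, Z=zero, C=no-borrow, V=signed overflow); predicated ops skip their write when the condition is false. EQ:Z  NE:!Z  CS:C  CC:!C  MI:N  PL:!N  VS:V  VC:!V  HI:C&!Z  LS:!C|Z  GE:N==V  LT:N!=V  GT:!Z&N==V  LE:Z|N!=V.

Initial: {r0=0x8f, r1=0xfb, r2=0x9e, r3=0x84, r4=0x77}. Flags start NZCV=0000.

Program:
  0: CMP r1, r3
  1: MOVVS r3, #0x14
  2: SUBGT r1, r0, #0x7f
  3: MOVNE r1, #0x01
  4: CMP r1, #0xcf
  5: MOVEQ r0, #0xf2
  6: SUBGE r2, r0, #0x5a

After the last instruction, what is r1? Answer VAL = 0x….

VAL = 0x01

[0] flags=0010 → (cmp)
[1] flags=0010 VS?F → skip
[2] flags=0010 GT?T → r1=0x10
[3] flags=0010 NE?T → r1=0x01
[4] flags=0000 → (cmp)
[5] flags=0000 EQ?F → skip
[6] flags=0000 GE?T → r2=0x35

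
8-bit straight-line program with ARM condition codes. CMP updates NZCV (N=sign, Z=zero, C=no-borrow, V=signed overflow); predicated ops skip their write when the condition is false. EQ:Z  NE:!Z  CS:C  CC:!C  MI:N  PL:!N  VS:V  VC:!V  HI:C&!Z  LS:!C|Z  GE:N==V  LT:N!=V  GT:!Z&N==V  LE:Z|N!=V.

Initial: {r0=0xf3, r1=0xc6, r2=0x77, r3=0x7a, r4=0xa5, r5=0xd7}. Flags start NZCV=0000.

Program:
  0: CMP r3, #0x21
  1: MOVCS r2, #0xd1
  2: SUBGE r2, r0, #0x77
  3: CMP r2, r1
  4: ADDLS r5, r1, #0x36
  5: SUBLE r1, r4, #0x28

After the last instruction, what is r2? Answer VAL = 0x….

[0] flags=0010 → (cmp)
[1] flags=0010 CS?T → r2=0xd1
[2] flags=0010 GE?T → r2=0x7c
[3] flags=1001 → (cmp)
[4] flags=1001 LS?T → r5=0xfc
[5] flags=1001 LE?F → skip

VAL = 0x7c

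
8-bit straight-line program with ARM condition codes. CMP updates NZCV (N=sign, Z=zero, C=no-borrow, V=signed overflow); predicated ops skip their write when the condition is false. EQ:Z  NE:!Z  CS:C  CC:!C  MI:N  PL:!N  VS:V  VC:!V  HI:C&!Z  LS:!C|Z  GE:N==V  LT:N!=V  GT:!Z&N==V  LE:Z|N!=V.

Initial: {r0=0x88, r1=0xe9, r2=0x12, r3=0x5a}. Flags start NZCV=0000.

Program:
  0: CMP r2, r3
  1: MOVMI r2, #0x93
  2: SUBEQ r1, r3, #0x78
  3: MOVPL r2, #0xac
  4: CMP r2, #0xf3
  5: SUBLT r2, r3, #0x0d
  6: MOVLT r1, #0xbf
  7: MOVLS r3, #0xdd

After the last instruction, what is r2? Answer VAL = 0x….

VAL = 0x4d

[0] flags=1000 → (cmp)
[1] flags=1000 MI?T → r2=0x93
[2] flags=1000 EQ?F → skip
[3] flags=1000 PL?F → skip
[4] flags=1000 → (cmp)
[5] flags=1000 LT?T → r2=0x4d
[6] flags=1000 LT?T → r1=0xbf
[7] flags=1000 LS?T → r3=0xdd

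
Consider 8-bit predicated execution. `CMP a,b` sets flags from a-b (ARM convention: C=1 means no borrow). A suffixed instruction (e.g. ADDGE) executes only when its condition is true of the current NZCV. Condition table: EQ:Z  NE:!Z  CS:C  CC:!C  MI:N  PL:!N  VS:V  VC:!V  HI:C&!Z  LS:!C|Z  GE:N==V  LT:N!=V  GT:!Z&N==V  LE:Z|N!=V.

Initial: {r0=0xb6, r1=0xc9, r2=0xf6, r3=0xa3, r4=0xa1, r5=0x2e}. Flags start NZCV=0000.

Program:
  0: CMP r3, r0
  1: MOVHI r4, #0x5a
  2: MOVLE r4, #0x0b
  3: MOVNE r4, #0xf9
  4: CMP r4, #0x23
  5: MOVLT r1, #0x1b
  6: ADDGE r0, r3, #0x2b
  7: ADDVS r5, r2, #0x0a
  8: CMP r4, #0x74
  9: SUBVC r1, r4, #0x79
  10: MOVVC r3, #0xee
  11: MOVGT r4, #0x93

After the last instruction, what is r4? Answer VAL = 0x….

VAL = 0xf9

[0] flags=1000 → (cmp)
[1] flags=1000 HI?F → skip
[2] flags=1000 LE?T → r4=0x0b
[3] flags=1000 NE?T → r4=0xf9
[4] flags=1010 → (cmp)
[5] flags=1010 LT?T → r1=0x1b
[6] flags=1010 GE?F → skip
[7] flags=1010 VS?F → skip
[8] flags=1010 → (cmp)
[9] flags=1010 VC?T → r1=0x80
[10] flags=1010 VC?T → r3=0xee
[11] flags=1010 GT?F → skip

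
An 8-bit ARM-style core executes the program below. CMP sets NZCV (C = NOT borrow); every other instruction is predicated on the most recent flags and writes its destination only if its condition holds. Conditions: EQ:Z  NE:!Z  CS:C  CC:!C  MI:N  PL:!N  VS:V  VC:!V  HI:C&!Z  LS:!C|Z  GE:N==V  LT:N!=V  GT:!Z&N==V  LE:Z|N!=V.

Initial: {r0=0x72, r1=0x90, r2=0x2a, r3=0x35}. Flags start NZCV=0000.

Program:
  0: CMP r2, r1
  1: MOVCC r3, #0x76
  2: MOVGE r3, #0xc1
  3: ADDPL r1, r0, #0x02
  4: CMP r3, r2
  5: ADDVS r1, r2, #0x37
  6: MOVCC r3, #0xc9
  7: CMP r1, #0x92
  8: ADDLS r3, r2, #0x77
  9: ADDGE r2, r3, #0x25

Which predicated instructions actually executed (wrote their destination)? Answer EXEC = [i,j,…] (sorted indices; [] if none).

[0] flags=1001 → (cmp)
[1] flags=1001 CC?T → r3=0x76
[2] flags=1001 GE?T → r3=0xc1
[3] flags=1001 PL?F → skip
[4] flags=1010 → (cmp)
[5] flags=1010 VS?F → skip
[6] flags=1010 CC?F → skip
[7] flags=1000 → (cmp)
[8] flags=1000 LS?T → r3=0xa1
[9] flags=1000 GE?F → skip

EXEC = [1,2,8]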